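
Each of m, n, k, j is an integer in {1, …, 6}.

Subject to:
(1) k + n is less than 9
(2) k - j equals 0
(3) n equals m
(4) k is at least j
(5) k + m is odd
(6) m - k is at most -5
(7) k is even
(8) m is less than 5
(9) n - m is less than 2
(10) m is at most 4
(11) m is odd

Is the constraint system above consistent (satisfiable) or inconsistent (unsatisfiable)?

Satisfiable

Take m = 1, n = 1, k = 6, j = 6. Then constraint 1: k + n = 7; constraint 2: k - j = 0, and every other listed constraint is also met.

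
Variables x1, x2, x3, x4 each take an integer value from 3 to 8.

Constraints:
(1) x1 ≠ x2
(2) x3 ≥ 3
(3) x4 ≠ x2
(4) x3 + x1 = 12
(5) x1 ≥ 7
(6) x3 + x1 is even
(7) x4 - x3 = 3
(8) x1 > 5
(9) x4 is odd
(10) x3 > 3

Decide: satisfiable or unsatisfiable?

The assignment x1 = 8, x2 = 6, x3 = 4, x4 = 7 works:
  constraint 4 holds since x3 + x1 = 12.
  constraint 6 holds since x3 + x1 = 12 is even.
  constraint 7 holds since x4 - x3 = 3.
The rest check out directly.

Satisfiable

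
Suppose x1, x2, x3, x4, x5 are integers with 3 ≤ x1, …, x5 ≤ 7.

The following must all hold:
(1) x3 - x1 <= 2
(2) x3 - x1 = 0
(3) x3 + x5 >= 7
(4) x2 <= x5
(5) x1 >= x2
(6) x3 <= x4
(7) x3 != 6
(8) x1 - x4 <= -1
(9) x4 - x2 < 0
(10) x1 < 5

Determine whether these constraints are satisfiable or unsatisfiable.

Unsatisfiable

Constraints 5, 8, and 9 give x1 < x4, x4 < x2, x2 ≤ x1. Chaining: x1 < x4 < x2 ≤ x1, which forces x1 < x1 — impossible.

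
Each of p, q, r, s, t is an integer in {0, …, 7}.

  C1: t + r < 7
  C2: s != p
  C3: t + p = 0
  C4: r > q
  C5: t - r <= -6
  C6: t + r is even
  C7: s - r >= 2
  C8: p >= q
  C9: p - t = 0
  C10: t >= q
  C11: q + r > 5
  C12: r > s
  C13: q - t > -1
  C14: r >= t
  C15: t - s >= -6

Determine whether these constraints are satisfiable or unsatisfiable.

Constraints 5, 7, and 15 give r − t ≥ 6, t − s ≥ -6, s − r ≥ 2.
Adding all 3 inequalities: the left sides telescope to 0, and the right sides sum to 6 + (-6) + 2 = 2. So 0 ≥ 2, which is false.

Unsatisfiable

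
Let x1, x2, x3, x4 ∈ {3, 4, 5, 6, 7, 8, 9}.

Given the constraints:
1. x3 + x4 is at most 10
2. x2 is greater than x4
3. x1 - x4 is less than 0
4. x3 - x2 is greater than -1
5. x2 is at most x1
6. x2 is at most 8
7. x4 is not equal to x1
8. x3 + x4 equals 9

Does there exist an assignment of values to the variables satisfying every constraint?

Unsatisfiable

Constraints 2, 3, and 5 give x1 < x4, x4 < x2, x2 ≤ x1. Chaining: x1 < x4 < x2 ≤ x1, which forces x1 < x1 — impossible.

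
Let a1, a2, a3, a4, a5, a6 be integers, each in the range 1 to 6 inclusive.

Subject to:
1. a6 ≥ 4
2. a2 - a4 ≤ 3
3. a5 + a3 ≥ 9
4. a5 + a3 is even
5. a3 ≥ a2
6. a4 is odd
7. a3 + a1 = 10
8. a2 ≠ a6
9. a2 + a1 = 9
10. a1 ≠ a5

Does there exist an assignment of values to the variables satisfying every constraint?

Setting (a1, a2, a3, a4, a5, a6) = (4, 5, 6, 3, 6, 6) satisfies everything: constraint 2: a2 - a4 = 2; constraint 3: a5 + a3 = 12, and the others follow.

Satisfiable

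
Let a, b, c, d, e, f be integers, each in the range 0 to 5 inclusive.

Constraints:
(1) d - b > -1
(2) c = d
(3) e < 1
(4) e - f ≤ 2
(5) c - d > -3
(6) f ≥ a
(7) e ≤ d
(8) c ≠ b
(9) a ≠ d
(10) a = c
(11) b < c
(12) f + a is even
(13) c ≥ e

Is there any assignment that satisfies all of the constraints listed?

From constraints 2 and 10, a = c = d, so a = d. But constraint 9 says a ≠ d. Contradiction.

Unsatisfiable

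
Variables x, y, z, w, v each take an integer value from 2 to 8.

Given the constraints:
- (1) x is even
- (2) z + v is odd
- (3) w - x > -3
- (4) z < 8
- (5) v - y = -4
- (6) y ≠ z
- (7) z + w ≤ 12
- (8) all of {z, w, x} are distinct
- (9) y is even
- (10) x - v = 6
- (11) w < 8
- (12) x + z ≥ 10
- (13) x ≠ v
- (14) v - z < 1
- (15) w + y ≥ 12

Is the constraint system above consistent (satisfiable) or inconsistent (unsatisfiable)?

One satisfying assignment is x = 8, y = 6, z = 3, w = 7, v = 2.
For the less obvious constraints — constraint 3: w - x = -1; constraint 5: v - y = -4 — and the others hold by inspection.

Satisfiable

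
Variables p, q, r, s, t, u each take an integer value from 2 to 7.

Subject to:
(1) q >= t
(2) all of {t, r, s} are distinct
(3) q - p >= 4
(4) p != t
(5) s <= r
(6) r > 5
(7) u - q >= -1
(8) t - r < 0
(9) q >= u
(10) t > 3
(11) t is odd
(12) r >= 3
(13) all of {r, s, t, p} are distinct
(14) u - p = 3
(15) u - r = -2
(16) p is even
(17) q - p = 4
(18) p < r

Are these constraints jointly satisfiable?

Take p = 2, q = 6, r = 7, s = 3, t = 5, u = 5. Then constraint 3: q - p = 4; constraint 7: u - q = -1, and every other listed constraint is also met.

Satisfiable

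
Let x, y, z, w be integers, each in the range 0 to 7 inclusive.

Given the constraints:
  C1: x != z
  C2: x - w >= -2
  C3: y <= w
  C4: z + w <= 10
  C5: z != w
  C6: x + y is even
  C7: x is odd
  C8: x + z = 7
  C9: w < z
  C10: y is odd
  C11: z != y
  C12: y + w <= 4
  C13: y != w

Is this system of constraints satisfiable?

Satisfiable

One satisfying assignment is x = 1, y = 1, z = 6, w = 2.
For the less obvious constraints — constraint 2: x - w = -1; constraint 4: z + w = 8; constraint 8: x + z = 7 — and the others hold by inspection.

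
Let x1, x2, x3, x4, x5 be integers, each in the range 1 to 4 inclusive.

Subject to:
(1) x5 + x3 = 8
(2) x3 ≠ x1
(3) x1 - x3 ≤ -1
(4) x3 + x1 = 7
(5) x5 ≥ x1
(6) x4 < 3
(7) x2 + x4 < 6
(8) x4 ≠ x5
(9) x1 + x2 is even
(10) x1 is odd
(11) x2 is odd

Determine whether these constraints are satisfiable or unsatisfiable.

Satisfiable

The assignment x1 = 3, x2 = 3, x3 = 4, x4 = 2, x5 = 4 works:
  constraint 1 holds since x5 + x3 = 8.
  constraint 3 holds since x1 - x3 = -1.
  constraint 4 holds since x3 + x1 = 7.
The rest check out directly.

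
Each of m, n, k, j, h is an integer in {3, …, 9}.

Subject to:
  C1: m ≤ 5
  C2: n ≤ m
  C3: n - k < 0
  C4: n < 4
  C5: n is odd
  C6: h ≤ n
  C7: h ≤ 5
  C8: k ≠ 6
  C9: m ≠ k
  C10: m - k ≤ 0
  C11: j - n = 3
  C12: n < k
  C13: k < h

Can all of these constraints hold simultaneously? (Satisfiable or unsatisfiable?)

Unsatisfiable

Constraints 6, 12, and 13 give h ≤ n, n < k, k < h. Chaining: h ≤ n < k < h, which forces h < h — impossible.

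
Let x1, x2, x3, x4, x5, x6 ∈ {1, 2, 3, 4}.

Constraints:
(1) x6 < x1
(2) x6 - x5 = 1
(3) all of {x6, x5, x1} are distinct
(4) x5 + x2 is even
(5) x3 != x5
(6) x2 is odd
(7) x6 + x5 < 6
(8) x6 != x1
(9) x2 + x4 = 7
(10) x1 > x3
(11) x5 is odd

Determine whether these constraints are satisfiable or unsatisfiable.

Setting (x1, x2, x3, x4, x5, x6) = (4, 3, 2, 4, 1, 2) satisfies everything: constraint 2: x6 - x5 = 1; constraint 7: x6 + x5 = 3; constraint 9: x2 + x4 = 7, and the others follow.

Satisfiable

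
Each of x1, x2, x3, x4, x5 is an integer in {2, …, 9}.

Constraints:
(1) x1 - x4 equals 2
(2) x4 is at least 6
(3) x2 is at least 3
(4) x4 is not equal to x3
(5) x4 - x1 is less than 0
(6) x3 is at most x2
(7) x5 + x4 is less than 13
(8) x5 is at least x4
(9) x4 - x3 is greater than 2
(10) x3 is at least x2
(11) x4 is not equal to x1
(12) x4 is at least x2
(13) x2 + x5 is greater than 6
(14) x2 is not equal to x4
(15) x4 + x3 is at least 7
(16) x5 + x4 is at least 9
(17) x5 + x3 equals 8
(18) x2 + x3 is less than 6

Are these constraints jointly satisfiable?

Unsatisfiable

From constraints 2 and 8: x5 ≥ x4 ≥ 6. From constraints 3 and 10: x3 ≥ x2 ≥ 3. Hence x5 + x3 ≥ 9. But constraint 17 requires x5 + x3 = 8, and 8 < 9. Contradiction.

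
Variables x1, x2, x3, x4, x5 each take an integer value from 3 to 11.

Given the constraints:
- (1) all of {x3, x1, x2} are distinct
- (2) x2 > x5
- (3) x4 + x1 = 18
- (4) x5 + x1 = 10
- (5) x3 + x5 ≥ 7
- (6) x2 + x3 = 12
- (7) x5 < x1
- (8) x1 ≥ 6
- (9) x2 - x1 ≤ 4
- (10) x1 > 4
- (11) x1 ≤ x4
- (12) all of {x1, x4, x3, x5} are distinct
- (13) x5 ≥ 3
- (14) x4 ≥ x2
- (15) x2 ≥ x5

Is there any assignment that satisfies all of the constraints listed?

One satisfying assignment is x1 = 7, x2 = 8, x3 = 4, x4 = 11, x5 = 3.
For the less obvious constraints — constraint 3: x4 + x1 = 18; constraint 4: x5 + x1 = 10; constraint 5: x3 + x5 = 7 — and the others hold by inspection.

Satisfiable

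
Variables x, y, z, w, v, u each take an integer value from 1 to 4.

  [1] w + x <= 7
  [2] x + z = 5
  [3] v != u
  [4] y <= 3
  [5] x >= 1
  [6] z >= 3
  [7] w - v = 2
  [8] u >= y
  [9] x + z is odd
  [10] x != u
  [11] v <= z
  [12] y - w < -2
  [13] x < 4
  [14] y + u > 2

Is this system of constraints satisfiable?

Satisfiable

One satisfying assignment is x = 2, y = 1, z = 3, w = 4, v = 2, u = 3.
For the less obvious constraints — constraint 1: w + x = 6; constraint 2: x + z = 5; constraint 7: w - v = 2 — and the others hold by inspection.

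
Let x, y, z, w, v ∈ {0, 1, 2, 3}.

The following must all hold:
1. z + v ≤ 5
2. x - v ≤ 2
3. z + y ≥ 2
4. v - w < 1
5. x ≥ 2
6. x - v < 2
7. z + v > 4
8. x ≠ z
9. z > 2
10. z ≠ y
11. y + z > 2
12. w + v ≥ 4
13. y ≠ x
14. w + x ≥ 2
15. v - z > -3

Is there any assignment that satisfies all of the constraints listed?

Satisfiable

One satisfying assignment is x = 2, y = 0, z = 3, w = 2, v = 2.
For the less obvious constraints — constraint 1: z + v = 5; constraint 2: x - v = 0 — and the others hold by inspection.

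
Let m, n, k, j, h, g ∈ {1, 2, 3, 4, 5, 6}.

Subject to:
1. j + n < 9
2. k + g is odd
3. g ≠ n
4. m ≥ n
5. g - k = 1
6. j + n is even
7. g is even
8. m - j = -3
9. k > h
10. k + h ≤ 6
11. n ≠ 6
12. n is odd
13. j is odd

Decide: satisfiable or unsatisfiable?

One satisfying assignment is m = 2, n = 1, k = 3, j = 5, h = 1, g = 4.
For the less obvious constraints — constraint 1: j + n = 6; constraint 5: g - k = 1; constraint 8: m - j = -3 — and the others hold by inspection.

Satisfiable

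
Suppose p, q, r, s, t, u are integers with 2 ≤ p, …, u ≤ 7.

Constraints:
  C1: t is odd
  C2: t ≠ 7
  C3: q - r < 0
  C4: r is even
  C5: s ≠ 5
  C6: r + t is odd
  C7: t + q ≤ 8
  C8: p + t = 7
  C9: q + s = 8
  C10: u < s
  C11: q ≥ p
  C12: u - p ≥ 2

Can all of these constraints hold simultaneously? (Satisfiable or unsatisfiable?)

Satisfiable

One satisfying assignment is p = 2, q = 2, r = 4, s = 6, t = 5, u = 4.
For the less obvious constraints — constraint 3: q - r = -2; constraint 7: t + q = 7; constraint 8: p + t = 7 — and the others hold by inspection.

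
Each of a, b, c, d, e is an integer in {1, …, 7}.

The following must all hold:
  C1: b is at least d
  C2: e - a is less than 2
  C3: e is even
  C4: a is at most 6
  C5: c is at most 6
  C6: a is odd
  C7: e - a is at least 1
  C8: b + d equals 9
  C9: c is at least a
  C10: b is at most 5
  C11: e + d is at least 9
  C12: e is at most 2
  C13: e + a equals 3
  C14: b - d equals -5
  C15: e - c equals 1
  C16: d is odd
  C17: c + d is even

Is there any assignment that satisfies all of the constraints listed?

From constraint 12: e ≤ 2. From constraints 1 and 10: d ≤ b ≤ 5. Hence e + d ≤ 7. But constraint 11 requires e + d ≥ 9, and 9 > 7. Contradiction.

Unsatisfiable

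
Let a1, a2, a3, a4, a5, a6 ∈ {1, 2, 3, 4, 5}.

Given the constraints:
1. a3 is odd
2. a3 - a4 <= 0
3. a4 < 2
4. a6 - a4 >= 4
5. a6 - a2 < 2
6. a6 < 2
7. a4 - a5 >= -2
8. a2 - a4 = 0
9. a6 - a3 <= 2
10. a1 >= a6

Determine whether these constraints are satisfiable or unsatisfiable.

Unsatisfiable

Constraints 2, 4, and 9 give a4 − a3 ≥ 0, a3 − a6 ≥ -2, a6 − a4 ≥ 4.
Adding all 3 inequalities: the left sides telescope to 0, and the right sides sum to 0 + (-2) + 4 = 2. So 0 ≥ 2, which is false.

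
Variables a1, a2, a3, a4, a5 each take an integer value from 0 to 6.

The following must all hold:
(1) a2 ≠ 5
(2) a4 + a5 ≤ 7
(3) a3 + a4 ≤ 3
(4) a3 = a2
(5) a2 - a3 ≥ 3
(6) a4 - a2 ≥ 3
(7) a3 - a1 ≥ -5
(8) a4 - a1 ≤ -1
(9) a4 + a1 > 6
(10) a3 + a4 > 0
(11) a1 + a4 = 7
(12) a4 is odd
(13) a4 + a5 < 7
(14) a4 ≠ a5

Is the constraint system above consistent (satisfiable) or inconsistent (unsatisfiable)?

Constraints 5, 6, 7, and 8 give a3 − a1 ≥ -5, a1 − a4 ≥ 1, a4 − a2 ≥ 3, a2 − a3 ≥ 3.
Adding all 4 inequalities: the left sides telescope to 0, and the right sides sum to (-5) + 1 + 3 + 3 = 2. So 0 ≥ 2, which is false.

Unsatisfiable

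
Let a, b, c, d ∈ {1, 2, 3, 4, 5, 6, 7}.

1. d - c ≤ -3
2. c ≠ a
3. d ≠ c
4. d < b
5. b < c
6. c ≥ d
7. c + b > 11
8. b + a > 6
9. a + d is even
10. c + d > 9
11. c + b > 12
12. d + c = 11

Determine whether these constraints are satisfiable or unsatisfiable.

Satisfiable

Setting (a, b, c, d) = (2, 6, 7, 4) satisfies everything: constraint 1: d - c = -3; constraint 7: c + b = 13, and the others follow.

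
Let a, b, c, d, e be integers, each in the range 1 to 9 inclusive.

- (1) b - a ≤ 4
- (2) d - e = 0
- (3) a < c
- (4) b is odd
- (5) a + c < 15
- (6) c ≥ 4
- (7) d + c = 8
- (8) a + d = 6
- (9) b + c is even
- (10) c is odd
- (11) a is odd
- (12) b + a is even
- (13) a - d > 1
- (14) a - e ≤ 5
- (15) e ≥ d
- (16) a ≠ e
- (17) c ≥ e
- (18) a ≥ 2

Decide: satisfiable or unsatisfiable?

Satisfiable

Take a = 5, b = 9, c = 7, d = 1, e = 1. Then constraint 1: b - a = 4; constraint 2: d - e = 0; constraint 5: a + c = 12, and every other listed constraint is also met.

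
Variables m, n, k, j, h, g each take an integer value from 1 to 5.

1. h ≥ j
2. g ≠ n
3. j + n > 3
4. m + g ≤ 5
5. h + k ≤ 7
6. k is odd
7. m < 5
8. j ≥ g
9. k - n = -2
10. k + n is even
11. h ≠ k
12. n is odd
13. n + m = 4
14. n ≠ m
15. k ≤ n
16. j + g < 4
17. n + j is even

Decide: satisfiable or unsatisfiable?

Take m = 1, n = 3, k = 1, j = 1, h = 3, g = 1. Then constraint 3: j + n = 4; constraint 4: m + g = 2; constraint 5: h + k = 4, and every other listed constraint is also met.

Satisfiable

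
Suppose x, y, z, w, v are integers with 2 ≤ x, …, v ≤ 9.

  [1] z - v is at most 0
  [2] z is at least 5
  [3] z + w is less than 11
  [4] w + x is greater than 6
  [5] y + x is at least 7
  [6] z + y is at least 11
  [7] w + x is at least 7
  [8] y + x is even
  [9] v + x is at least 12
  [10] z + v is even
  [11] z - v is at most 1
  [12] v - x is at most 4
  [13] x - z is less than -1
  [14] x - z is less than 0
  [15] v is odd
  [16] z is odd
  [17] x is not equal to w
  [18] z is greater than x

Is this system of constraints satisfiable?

Satisfiable

The assignment x = 5, y = 5, z = 7, w = 2, v = 9 works:
  constraint 1 holds since z - v = -2.
  constraint 3 holds since z + w = 9.
  constraint 4 holds since w + x = 7.
The rest check out directly.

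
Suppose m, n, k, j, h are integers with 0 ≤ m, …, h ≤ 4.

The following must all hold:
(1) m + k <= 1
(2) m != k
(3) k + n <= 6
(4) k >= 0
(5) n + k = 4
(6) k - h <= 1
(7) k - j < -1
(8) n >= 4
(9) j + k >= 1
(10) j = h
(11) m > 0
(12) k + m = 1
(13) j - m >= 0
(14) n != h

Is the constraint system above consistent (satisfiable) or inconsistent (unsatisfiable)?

Take m = 1, n = 4, k = 0, j = 2, h = 2. Then constraint 1: m + k = 1; constraint 3: k + n = 4, and every other listed constraint is also met.

Satisfiable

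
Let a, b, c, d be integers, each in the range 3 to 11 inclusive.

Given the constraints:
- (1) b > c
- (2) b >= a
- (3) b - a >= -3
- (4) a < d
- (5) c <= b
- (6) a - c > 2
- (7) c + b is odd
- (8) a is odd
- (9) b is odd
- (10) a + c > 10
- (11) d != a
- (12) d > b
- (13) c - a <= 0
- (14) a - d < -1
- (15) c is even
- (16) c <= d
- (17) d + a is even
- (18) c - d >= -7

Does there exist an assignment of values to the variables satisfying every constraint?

Take a = 7, b = 7, c = 4, d = 9. Then constraint 3: b - a = 0; constraint 6: a - c = 3, and every other listed constraint is also met.

Satisfiable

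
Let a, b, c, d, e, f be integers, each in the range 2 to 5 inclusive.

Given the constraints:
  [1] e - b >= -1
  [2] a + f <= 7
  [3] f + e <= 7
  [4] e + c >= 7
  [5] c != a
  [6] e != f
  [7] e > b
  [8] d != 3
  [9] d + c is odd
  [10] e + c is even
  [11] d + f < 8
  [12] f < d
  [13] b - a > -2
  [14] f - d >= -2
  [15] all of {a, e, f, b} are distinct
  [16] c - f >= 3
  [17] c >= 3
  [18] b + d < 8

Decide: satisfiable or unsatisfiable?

One satisfying assignment is a = 4, b = 3, c = 5, d = 4, e = 5, f = 2.
For the less obvious constraints — constraint 1: e - b = 2; constraint 2: a + f = 6; constraint 3: f + e = 7 — and the others hold by inspection.

Satisfiable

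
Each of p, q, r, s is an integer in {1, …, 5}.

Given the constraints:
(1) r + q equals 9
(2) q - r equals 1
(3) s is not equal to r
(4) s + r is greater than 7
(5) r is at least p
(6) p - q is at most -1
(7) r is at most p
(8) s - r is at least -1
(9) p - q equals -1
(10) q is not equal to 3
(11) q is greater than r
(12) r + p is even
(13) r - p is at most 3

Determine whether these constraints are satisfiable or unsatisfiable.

Setting (p, q, r, s) = (4, 5, 4, 5) satisfies everything: constraint 1: r + q = 9; constraint 2: q - r = 1, and the others follow.

Satisfiable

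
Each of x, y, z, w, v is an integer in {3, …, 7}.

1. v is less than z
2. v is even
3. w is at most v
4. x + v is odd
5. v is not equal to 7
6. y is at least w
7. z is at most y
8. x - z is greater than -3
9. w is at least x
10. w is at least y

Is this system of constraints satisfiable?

Unsatisfiable

Constraints 1, 3, 7, and 10 give w ≤ v, v < z, z ≤ y, y ≤ w. Chaining: w ≤ v < z ≤ y ≤ w, which forces w < w — impossible.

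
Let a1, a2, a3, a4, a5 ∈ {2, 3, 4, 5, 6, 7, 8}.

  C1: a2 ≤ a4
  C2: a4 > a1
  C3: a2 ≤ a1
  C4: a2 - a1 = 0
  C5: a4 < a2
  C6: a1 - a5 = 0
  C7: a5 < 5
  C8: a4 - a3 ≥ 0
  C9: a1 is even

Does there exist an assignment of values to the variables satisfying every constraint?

Unsatisfiable

Constraints 2, 3, and 5 give a4 < a2, a2 ≤ a1, a1 < a4. Chaining: a4 < a2 ≤ a1 < a4, which forces a4 < a4 — impossible.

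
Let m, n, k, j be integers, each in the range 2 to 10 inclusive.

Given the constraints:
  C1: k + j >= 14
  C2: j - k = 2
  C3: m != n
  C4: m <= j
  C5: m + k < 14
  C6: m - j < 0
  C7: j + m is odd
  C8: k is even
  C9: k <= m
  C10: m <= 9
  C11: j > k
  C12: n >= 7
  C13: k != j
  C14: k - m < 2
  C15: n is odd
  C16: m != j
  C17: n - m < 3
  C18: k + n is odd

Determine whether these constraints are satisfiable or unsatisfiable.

Satisfiable

Take m = 7, n = 9, k = 6, j = 8. Then constraint 1: k + j = 14; constraint 2: j - k = 2; constraint 5: m + k = 13, and every other listed constraint is also met.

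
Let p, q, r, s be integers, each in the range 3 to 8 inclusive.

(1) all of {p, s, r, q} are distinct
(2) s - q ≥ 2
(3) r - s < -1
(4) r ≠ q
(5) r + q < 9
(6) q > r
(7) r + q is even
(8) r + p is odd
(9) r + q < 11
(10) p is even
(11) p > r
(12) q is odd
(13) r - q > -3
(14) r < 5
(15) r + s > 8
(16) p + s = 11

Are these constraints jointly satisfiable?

Satisfiable

Setting (p, q, r, s) = (4, 5, 3, 7) satisfies everything: constraint 2: s - q = 2; constraint 3: r - s = -4; constraint 5: r + q = 8, and the others follow.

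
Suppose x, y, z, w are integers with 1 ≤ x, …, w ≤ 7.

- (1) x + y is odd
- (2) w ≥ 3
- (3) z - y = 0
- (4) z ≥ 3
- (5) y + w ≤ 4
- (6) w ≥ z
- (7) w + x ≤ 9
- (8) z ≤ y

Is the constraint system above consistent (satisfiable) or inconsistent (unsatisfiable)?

From constraints 4 and 8: y ≥ z ≥ 3. From constraint 2: w ≥ 3. Hence y + w ≥ 6. But constraint 5 requires y + w ≤ 4, and 4 < 6. Contradiction.

Unsatisfiable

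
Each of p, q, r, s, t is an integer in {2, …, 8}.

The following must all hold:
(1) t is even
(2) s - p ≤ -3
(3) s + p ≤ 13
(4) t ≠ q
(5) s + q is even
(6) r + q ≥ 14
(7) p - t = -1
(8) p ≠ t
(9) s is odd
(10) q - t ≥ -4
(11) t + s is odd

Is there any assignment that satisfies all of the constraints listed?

Satisfiable

Setting (p, q, r, s, t) = (7, 7, 7, 3, 8) satisfies everything: constraint 2: s - p = -4; constraint 3: s + p = 10, and the others follow.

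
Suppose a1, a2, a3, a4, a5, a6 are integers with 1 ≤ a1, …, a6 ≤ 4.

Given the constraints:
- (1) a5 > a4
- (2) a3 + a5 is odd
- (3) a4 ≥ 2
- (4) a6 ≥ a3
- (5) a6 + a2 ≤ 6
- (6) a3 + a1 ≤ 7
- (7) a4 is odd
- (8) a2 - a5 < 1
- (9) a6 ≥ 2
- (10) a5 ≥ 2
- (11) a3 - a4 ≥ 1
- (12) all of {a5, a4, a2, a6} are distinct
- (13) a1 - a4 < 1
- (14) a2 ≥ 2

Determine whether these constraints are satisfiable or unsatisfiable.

Constraints 3, 9, 10, and 14 confine each of a5, a4, a2, a6 to the 3 values {2, …, 4} (the domain already gives each ≤ 4).
Constraint 12 requires all 4 of them to be distinct, but only 3 values are available — impossible by the pigeonhole principle.

Unsatisfiable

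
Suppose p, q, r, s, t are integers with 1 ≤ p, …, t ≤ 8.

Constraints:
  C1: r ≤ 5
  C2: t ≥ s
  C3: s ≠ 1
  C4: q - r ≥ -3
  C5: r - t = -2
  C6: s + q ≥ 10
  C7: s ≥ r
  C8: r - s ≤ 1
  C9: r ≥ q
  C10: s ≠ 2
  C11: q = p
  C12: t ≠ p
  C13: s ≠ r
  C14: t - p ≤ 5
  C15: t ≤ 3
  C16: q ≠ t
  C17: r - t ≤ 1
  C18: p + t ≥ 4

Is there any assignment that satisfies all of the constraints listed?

Unsatisfiable

From constraints 2 and 15: s ≤ t ≤ 3. From constraints 1 and 9: q ≤ r ≤ 5. Hence s + q ≤ 8. But constraint 6 requires s + q ≥ 10, and 10 > 8. Contradiction.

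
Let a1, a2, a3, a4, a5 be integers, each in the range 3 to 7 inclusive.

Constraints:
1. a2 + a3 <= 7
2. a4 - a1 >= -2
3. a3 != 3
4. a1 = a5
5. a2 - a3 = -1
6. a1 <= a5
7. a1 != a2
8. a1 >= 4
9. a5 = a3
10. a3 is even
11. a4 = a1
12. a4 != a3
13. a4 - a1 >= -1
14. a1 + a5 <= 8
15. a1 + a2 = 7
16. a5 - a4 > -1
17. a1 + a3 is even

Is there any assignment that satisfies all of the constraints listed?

From constraints 4, 9, and 11, a4 = a1 = a5 = a3, so a4 = a3. But constraint 12 says a4 ≠ a3. Contradiction.

Unsatisfiable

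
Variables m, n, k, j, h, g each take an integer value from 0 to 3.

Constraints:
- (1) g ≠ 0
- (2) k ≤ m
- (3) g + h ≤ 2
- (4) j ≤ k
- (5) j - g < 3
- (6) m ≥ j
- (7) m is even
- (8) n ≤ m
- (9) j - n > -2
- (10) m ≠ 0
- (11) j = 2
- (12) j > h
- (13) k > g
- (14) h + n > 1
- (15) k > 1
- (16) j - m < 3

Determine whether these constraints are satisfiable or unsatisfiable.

The assignment m = 2, n = 2, k = 2, j = 2, h = 0, g = 1 works:
  constraint 3 holds since g + h = 1.
  constraint 5 holds since j - g = 1.
  constraint 9 holds since j - n = 0.
The rest check out directly.

Satisfiable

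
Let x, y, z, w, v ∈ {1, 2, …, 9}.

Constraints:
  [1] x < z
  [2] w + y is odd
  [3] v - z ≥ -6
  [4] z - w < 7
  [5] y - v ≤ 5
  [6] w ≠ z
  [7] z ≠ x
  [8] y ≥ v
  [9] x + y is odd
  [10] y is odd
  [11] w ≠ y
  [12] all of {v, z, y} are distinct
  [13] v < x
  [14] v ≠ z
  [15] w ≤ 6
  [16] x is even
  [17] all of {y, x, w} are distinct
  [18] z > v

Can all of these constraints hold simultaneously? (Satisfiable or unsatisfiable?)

Satisfiable

Take x = 4, y = 5, z = 6, w = 2, v = 3. Then constraint 3: v - z = -3; constraint 4: z - w = 4, and every other listed constraint is also met.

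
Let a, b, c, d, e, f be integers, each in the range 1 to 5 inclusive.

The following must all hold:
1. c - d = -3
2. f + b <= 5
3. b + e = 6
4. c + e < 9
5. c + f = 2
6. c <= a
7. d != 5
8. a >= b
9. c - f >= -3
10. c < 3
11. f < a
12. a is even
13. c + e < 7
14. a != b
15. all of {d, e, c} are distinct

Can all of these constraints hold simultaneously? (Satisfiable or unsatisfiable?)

Satisfiable

Setting (a, b, c, d, e, f) = (4, 1, 1, 4, 5, 1) satisfies everything: constraint 1: c - d = -3; constraint 2: f + b = 2, and the others follow.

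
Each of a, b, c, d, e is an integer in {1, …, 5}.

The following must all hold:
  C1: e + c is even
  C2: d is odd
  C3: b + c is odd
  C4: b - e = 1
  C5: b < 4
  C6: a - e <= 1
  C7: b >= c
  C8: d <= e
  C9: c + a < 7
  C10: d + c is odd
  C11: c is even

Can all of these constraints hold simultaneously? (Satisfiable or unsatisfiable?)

Satisfiable

The assignment a = 2, b = 3, c = 2, d = 1, e = 2 works:
  constraint 4 holds since b - e = 1.
  constraint 6 holds since a - e = 0.
  constraint 9 holds since c + a = 4.
The rest check out directly.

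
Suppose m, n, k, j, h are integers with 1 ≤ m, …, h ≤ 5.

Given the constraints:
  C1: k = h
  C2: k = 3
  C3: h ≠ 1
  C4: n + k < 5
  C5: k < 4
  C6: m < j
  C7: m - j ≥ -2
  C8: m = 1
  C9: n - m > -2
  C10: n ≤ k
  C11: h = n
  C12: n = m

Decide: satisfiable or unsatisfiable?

Unsatisfiable

Constraint 2 fixes k = 3 and constraint 8 fixes m = 1. Constraints 1, 11, and 12 give k = h = n = m, so k = m. But 3 ≠ 1 — contradiction.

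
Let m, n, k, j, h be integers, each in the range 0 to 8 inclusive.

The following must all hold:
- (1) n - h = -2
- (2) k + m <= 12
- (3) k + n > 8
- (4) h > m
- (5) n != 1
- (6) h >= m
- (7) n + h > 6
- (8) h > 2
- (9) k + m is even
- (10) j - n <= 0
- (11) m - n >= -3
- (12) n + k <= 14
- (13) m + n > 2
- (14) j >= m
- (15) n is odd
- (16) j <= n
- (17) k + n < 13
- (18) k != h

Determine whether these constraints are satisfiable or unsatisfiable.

Try m = 2, n = 3, k = 8, j = 3, h = 5.
Check constraint 1: n - h = -2; constraint 2: k + m = 10; constraint 3: k + n = 11. The remaining constraints are straightforward to verify.

Satisfiable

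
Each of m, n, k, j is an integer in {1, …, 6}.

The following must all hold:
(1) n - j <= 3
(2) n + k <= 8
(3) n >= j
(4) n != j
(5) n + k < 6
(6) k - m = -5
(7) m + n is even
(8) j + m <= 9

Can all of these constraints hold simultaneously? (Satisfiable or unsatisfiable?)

Satisfiable

One satisfying assignment is m = 6, n = 4, k = 1, j = 1.
For the less obvious constraints — constraint 1: n - j = 3; constraint 2: n + k = 5; constraint 5: n + k = 5 — and the others hold by inspection.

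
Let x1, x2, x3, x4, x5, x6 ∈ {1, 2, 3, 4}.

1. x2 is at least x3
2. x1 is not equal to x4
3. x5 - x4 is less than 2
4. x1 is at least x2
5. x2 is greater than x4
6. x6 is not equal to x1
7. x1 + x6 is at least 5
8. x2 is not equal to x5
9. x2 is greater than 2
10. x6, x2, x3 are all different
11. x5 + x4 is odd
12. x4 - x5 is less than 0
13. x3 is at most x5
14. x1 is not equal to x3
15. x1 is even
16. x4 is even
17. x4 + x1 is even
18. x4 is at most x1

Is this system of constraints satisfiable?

Satisfiable

Setting (x1, x2, x3, x4, x5, x6) = (4, 4, 2, 2, 3, 3) satisfies everything: constraint 3: x5 - x4 = 1; constraint 7: x1 + x6 = 7; constraint 12: x4 - x5 = -1, and the others follow.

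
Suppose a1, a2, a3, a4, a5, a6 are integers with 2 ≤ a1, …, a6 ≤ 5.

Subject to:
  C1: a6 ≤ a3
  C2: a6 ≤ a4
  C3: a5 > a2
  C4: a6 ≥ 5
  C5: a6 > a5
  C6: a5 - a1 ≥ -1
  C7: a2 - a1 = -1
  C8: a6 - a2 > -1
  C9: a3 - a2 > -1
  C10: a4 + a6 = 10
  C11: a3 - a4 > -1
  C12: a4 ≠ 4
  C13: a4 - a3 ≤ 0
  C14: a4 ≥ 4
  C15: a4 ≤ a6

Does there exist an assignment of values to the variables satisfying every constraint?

The assignment a1 = 4, a2 = 3, a3 = 5, a4 = 5, a5 = 4, a6 = 5 works:
  constraint 6 holds since a5 - a1 = 0.
  constraint 7 holds since a2 - a1 = -1.
  constraint 8 holds since a6 - a2 = 2.
The rest check out directly.

Satisfiable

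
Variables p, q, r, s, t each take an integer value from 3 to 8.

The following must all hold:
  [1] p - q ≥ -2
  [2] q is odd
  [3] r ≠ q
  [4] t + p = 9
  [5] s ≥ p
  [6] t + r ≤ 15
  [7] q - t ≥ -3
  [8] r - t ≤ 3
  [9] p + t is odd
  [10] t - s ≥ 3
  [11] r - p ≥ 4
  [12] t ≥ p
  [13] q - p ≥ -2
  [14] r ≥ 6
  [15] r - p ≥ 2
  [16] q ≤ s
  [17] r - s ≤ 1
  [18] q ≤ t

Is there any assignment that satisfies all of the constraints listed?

Constraints 1, 7, 10, 11, and 17 give p − q ≥ -2, q − t ≥ -3, t − s ≥ 3, s − r ≥ -1, r − p ≥ 4.
Adding all 5 inequalities: the left sides telescope to 0, and the right sides sum to (-2) + (-3) + 3 + (-1) + 4 = 1. So 0 ≥ 1, which is false.

Unsatisfiable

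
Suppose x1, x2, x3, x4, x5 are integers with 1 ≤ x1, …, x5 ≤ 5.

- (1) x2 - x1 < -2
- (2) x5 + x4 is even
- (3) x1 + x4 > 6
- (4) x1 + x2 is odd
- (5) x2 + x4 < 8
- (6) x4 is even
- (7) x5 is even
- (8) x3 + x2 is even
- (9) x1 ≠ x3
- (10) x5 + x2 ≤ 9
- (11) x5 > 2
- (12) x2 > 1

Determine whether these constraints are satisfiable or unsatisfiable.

Satisfiable

Try x1 = 5, x2 = 2, x3 = 2, x4 = 4, x5 = 4.
Check constraint 1: x2 - x1 = -3; constraint 3: x1 + x4 = 9. The remaining constraints are straightforward to verify.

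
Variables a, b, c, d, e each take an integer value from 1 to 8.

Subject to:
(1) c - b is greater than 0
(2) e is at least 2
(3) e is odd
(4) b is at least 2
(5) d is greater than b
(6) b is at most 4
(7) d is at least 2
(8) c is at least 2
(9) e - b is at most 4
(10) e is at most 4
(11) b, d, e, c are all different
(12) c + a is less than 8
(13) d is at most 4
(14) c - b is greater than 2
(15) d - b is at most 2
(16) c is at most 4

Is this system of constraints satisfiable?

Unsatisfiable

Constraints 2, 4, 6, 7, 8, 10, 13, and 16 confine each of b, d, e, c to the 3 values {2, …, 4}.
Constraint 11 requires all 4 of them to be distinct, but only 3 values are available — impossible by the pigeonhole principle.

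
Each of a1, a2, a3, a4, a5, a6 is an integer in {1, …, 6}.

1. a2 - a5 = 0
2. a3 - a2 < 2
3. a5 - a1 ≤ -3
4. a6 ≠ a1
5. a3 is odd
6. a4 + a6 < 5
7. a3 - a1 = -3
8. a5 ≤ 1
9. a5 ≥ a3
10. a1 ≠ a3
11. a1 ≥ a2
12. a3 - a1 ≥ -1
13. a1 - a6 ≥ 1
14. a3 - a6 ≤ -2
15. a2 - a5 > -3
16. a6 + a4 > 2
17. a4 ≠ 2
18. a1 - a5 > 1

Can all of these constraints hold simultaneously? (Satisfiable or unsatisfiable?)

Unsatisfiable

Constraints 12, 13, and 14 give a3 − a1 ≥ -1, a1 − a6 ≥ 1, a6 − a3 ≥ 2.
Adding all 3 inequalities: the left sides telescope to 0, and the right sides sum to (-1) + 1 + 2 = 2. So 0 ≥ 2, which is false.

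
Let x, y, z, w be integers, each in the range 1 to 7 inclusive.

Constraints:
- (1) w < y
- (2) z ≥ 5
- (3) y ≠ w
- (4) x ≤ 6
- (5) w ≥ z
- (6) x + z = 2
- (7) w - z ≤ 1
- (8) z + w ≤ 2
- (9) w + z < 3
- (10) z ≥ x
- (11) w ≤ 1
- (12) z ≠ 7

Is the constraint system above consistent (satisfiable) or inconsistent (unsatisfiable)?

Unsatisfiable

From constraints 2 and 5: w ≥ z and z ≥ 5, so w ≥ 5. From constraint 11: w ≤ 1. But 1 < 5, so no value of w works.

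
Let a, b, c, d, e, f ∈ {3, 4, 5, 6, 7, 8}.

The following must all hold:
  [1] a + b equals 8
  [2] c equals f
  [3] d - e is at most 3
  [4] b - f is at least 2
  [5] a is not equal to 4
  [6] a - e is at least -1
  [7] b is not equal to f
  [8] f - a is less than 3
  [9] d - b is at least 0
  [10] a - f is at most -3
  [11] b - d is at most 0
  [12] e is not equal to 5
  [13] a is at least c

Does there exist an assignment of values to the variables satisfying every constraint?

Unsatisfiable

Constraints 3, 4, 6, 10, and 11 give a − e ≥ -1, e − d ≥ -3, d − b ≥ 0, b − f ≥ 2, f − a ≥ 3.
Adding all 5 inequalities: the left sides telescope to 0, and the right sides sum to (-1) + (-3) + 0 + 2 + 3 = 1. So 0 ≥ 1, which is false.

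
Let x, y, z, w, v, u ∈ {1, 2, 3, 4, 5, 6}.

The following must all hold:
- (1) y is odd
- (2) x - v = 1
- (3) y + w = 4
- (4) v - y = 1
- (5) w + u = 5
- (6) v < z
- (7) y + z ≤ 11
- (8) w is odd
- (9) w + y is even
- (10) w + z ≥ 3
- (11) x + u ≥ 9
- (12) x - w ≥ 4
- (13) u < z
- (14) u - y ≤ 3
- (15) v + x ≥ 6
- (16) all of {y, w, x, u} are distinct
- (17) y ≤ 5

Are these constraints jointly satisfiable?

Satisfiable

Try x = 5, y = 3, z = 5, w = 1, v = 4, u = 4.
Check constraint 2: x - v = 1; constraint 3: y + w = 4. The remaining constraints are straightforward to verify.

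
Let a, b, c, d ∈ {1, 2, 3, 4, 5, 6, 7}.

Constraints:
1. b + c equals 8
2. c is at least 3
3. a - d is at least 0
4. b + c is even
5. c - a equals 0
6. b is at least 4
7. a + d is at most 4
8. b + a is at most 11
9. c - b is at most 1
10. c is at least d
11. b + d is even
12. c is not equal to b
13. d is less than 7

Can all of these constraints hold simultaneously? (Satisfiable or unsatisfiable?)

The assignment a = 3, b = 5, c = 3, d = 1 works:
  constraint 1 holds since b + c = 8.
  constraint 3 holds since a - d = 2.
  constraint 5 holds since c - a = 0.
The rest check out directly.

Satisfiable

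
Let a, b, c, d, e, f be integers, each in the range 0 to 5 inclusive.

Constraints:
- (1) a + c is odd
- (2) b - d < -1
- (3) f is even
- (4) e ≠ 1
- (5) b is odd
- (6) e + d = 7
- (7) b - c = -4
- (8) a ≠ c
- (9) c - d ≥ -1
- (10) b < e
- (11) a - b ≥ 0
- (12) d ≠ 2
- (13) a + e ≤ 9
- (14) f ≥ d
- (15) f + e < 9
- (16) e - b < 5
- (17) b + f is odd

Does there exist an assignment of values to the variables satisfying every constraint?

Satisfiable

Try a = 2, b = 1, c = 5, d = 3, e = 4, f = 4.
Check constraint 2: b - d = -2; constraint 6: e + d = 7. The remaining constraints are straightforward to verify.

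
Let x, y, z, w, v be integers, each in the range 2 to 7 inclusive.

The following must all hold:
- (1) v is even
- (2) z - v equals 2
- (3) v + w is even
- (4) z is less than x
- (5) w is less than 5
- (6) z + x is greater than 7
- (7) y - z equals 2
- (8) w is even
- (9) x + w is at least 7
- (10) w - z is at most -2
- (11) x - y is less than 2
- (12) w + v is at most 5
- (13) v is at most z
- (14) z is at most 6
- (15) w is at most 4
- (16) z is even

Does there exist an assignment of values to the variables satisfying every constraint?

Satisfiable

Try x = 5, y = 6, z = 4, w = 2, v = 2.
Check constraint 2: z - v = 2; constraint 6: z + x = 9. The remaining constraints are straightforward to verify.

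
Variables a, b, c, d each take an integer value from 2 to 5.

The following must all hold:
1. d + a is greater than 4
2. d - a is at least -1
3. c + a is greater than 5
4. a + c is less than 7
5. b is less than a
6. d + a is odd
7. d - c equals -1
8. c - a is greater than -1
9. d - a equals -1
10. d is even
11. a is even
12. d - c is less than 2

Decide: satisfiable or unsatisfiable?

Unsatisfiable

Constraint 10 makes d even and constraint 11 makes a even, so d + a must be even. Constraint 6 says d + a is odd — contradiction.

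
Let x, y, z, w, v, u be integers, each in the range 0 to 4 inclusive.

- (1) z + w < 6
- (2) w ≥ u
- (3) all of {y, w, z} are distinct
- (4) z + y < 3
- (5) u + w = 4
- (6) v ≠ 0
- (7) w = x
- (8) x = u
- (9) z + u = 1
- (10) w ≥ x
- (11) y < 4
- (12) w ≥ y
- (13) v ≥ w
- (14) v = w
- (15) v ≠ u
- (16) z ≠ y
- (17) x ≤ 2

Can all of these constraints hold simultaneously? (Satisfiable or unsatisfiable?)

Unsatisfiable

From constraints 7, 8, and 14, v = w = x = u, so v = u. But constraint 15 says v ≠ u. Contradiction.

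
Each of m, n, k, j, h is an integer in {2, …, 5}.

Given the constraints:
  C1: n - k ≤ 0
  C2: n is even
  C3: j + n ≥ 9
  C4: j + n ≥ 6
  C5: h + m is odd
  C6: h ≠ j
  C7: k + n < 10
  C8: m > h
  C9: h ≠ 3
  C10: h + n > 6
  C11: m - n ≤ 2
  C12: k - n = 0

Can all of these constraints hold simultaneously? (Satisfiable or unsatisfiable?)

Satisfiable

One satisfying assignment is m = 5, n = 4, k = 4, j = 5, h = 4.
For the less obvious constraints — constraint 1: n - k = 0; constraint 3: j + n = 9; constraint 4: j + n = 9 — and the others hold by inspection.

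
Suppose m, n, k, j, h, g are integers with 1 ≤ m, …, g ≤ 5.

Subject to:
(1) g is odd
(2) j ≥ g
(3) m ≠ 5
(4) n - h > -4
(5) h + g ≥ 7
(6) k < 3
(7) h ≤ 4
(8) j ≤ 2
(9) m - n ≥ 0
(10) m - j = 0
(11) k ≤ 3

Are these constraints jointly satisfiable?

From constraint 7: h ≤ 4. From constraints 2 and 8: g ≤ j ≤ 2. Hence h + g ≤ 6. But constraint 5 requires h + g ≥ 7, and 7 > 6. Contradiction.

Unsatisfiable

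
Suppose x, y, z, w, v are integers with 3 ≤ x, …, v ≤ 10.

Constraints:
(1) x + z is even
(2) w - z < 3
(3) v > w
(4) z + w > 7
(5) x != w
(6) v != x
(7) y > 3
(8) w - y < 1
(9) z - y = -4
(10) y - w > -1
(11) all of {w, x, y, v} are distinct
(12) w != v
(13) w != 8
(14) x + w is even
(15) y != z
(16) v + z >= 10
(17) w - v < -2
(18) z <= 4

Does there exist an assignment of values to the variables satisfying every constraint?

Take x = 9, y = 7, z = 3, w = 5, v = 10. Then constraint 2: w - z = 2; constraint 4: z + w = 8; constraint 8: w - y = -2, and every other listed constraint is also met.

Satisfiable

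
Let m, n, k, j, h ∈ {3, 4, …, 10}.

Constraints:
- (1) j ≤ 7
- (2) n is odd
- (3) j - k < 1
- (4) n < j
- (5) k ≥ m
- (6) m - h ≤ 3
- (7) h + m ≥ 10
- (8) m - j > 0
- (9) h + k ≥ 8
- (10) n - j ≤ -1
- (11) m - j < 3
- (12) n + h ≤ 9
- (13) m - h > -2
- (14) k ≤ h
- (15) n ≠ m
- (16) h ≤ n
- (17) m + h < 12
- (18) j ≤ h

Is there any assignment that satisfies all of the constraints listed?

Constraints 5, 8, 10, 14, and 16 give n < j, j < m, m ≤ k, k ≤ h, h ≤ n. Chaining: n < j < m ≤ k ≤ h ≤ n, which forces n < n — impossible.

Unsatisfiable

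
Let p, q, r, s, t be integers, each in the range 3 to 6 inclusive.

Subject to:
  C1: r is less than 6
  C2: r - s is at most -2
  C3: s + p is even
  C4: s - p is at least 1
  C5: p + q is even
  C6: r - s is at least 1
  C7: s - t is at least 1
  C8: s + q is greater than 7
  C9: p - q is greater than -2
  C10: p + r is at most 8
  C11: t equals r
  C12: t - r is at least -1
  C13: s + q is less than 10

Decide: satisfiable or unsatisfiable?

Constraints 6, 7, and 12 give r − s ≥ 1, s − t ≥ 1, t − r ≥ -1.
Adding all 3 inequalities: the left sides telescope to 0, and the right sides sum to 1 + 1 + (-1) = 1. So 0 ≥ 1, which is false.

Unsatisfiable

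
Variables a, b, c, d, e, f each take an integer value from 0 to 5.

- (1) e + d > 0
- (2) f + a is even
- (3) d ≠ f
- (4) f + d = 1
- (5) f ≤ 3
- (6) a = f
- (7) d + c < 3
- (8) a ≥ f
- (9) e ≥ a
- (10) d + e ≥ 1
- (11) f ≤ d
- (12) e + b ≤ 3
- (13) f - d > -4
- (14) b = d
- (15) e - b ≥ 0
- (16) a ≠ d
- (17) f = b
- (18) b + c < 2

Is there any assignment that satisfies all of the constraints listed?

Unsatisfiable

From constraints 6, 14, and 17, a = f = b = d, so a = d. But constraint 16 says a ≠ d. Contradiction.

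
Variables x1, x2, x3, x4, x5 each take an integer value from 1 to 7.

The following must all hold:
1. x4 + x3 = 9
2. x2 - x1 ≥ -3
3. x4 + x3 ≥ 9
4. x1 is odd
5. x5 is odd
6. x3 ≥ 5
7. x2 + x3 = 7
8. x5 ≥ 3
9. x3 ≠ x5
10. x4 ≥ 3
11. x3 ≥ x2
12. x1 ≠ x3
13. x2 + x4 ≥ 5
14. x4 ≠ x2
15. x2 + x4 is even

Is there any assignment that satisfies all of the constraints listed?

Satisfiable

The assignment x1 = 3, x2 = 2, x3 = 5, x4 = 4, x5 = 3 works:
  constraint 1 holds since x4 + x3 = 9.
  constraint 2 holds since x2 - x1 = -1.
The rest check out directly.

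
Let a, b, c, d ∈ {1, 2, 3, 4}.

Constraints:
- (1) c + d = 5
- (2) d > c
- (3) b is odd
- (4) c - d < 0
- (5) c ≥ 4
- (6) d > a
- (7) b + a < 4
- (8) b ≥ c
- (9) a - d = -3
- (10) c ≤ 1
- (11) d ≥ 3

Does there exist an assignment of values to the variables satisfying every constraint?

Unsatisfiable

From constraint 5: c ≥ 4. From constraint 11: d ≥ 3. Hence c + d ≥ 7. But constraint 1 requires c + d = 5, and 5 < 7. Contradiction.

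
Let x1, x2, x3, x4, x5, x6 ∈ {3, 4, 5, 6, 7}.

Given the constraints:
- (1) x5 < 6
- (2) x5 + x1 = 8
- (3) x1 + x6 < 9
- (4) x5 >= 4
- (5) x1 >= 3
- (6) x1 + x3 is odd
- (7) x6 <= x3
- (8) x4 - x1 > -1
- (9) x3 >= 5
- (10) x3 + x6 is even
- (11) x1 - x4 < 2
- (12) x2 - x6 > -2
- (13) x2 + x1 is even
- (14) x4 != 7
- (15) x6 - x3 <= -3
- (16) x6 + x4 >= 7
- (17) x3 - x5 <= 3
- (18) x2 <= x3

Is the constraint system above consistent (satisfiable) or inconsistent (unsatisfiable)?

Satisfiable

One satisfying assignment is x1 = 4, x2 = 4, x3 = 7, x4 = 4, x5 = 4, x6 = 3.
For the less obvious constraints — constraint 2: x5 + x1 = 8; constraint 3: x1 + x6 = 7; constraint 8: x4 - x1 = 0 — and the others hold by inspection.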